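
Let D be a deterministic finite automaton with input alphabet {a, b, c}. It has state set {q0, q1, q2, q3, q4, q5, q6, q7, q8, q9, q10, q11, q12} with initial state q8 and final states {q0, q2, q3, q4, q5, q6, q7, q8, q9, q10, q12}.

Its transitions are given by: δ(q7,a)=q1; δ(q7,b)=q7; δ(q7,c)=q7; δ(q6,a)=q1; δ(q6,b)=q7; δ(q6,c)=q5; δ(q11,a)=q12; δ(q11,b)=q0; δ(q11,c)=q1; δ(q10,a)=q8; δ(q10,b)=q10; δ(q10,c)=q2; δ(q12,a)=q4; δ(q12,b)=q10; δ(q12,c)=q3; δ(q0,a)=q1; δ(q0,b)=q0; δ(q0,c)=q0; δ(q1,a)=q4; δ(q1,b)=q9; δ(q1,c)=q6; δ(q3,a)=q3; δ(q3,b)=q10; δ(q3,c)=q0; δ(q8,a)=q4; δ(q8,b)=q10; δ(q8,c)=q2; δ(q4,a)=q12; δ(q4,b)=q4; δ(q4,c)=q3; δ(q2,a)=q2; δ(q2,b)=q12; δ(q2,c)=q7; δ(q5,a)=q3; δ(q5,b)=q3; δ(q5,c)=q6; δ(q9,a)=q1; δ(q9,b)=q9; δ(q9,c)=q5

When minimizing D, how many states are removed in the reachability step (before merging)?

Starting at q8 and following transitions, the reachable set is {q0, q1, q2, q3, q4, q5, q6, q7, q8, q9, q10, q12}. That leaves q11 unreachable — 1 in total.

1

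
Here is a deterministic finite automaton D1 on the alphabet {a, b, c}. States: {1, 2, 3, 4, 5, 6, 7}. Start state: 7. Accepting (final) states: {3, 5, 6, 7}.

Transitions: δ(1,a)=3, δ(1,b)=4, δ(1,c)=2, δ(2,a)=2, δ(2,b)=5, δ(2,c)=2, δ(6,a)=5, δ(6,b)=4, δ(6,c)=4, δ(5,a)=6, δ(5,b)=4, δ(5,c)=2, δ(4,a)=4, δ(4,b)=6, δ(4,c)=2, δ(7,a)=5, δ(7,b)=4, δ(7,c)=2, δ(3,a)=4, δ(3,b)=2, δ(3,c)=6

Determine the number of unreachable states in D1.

2

Starting at 7 and following transitions, the reachable set is {2, 4, 5, 6, 7}. That leaves 1, 3 unreachable — 2 in total.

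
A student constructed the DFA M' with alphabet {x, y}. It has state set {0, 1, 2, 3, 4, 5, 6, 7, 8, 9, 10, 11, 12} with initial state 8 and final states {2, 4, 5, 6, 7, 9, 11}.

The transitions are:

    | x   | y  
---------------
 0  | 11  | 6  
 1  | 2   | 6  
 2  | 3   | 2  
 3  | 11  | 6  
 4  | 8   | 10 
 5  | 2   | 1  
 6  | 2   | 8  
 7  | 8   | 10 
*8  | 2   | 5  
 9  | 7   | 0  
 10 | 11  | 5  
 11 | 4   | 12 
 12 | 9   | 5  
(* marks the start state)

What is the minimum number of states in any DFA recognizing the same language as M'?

6

Initial partition by acceptance: {2,4,5,6,7,9,11} | {0,1,3,8,10,12}.
Refine {2,4,5,6,7,9,11} on symbol x: members go to different blocks, giving {5,6,9,11} and {2,4,7}.
On input x, block {0,1,3,8,10,12} splits into {0,3,10,12} and {1,8}.
Refine {5,6,9,11} on symbol y: members go to different blocks, giving {5,6} and {9,11}.
Refine {2,4,7} on symbol x: members go to different blocks, giving {4,7} and {2}.
No further refinement is possible. Final partition (6 blocks): {5,6} | {0,3,10,12} | {4,7} | {1,8} | {9,11} | {2}.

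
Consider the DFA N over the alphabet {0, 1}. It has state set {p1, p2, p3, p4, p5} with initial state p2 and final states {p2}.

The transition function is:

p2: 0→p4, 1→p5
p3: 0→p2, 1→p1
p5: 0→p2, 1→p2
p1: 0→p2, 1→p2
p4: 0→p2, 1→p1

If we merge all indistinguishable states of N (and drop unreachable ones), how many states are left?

3

First remove the unreachable states {p3}; 4 states remain.
Initial partition by acceptance: {p2} | {p1,p4,p5}.
On input 1, block {p1,p4,p5} splits into {p1,p5} and {p4}.
The partition is now stable with 3 blocks: {p2} | {p1,p5} | {p4}.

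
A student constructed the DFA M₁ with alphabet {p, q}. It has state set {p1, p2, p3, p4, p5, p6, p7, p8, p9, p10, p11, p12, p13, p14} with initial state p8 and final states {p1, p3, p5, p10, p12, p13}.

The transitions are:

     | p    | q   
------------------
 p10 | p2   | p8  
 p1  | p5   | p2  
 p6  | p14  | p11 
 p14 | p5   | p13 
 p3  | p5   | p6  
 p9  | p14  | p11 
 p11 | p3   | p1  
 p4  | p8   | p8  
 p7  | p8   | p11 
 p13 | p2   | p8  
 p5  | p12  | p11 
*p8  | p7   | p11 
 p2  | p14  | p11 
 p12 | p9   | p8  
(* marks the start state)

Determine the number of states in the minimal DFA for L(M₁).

First remove the unreachable states {p4,p10}; 12 states remain.
Start with accepting vs non-accepting: {p1,p3,p5,p12,p13} | {p2,p6,p7,p8,p9,p11,p14}.
On input p, block {p1,p3,p5,p12,p13} splits into {p1,p3,p5} and {p12,p13}.
On input p, block {p1,p3,p5} splits into {p1,p3} and {p5}.
Split {p2,p6,p7,p8,p9,p11,p14} by δ(·,p) → {p2,p6,p7,p8,p9} and {p11} and {p14}.
Split {p2,p6,p7,p8,p9} by δ(·,p) → {p2,p6,p9} and {p7,p8}.
Stable partition: {p1,p3} | {p2,p6,p9} | {p12,p13} | {p5} | {p11} | {p14} | {p7,p8} — 7 equivalence classes.

7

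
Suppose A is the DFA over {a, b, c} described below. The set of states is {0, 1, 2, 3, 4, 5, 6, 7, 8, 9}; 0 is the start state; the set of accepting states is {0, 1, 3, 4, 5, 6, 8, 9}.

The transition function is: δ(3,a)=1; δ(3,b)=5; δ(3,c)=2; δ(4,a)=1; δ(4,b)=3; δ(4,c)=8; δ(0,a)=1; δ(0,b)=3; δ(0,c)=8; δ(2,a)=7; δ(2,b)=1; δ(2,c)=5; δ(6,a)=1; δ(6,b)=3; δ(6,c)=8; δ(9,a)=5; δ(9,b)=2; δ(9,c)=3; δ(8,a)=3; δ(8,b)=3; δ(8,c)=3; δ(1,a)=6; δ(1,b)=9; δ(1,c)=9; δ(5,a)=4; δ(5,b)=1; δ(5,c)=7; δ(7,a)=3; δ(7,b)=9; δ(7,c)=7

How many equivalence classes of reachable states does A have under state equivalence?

Every state is reachable, so we keep all 10.
Start with accepting vs non-accepting: {0,1,3,4,5,6,8,9} | {2,7}.
Split {0,1,3,4,5,6,8,9} by δ(·,b) → {0,1,3,4,5,6,8} and {9}.
Split {0,1,3,4,5,6,8} by δ(·,b) → {0,3,4,5,6,8} and {1}.
Refine {0,3,4,5,6,8} on symbol a: members go to different blocks, giving {0,3,4,6} and {5,8}.
On input b, block {0,3,4,6} splits into {0,4,6} and {3}.
On input a, block {2,7} splits into {2} and {7}.
Refine {5,8} on symbol a: members go to different blocks, giving {5} and {8}.
The partition is now stable with 8 blocks: {0,4,6} | {2} | {9} | {1} | {5} | {3} | {7} | {8}.

8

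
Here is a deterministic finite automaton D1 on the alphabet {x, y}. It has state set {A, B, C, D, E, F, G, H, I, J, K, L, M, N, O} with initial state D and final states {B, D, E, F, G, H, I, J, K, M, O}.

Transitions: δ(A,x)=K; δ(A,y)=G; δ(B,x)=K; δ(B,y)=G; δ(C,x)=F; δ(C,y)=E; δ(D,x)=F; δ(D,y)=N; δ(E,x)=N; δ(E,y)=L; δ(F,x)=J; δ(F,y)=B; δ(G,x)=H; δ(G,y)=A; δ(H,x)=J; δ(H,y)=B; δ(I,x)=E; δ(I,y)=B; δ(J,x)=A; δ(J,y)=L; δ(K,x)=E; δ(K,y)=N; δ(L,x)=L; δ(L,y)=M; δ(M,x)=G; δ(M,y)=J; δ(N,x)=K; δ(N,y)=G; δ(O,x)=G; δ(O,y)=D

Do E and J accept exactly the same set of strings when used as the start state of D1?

Yes

States {C,I,O} cannot be reached from the start state, so discard them.
Initial partition by acceptance: {B,D,E,F,G,H,J,K,M} | {A,L,N}.
On input x, block {B,D,E,F,G,H,J,K,M} splits into {B,D,F,G,H,K,M} and {E,J}.
Refine {B,D,F,G,H,K,M} on symbol x: members go to different blocks, giving {B,D,G,M} and {F,H,K}.
Split {B,D,G,M} by δ(·,x) → {B,D,G} and {M}.
Split {B,D,G} by δ(·,y) → {D,G} and {B}.
Refine {A,L,N} on symbol x: members go to different blocks, giving {A,N} and {L}.
On input y, block {F,H,K} splits into {F,H} and {K}.
No further refinement is possible. Final partition (8 blocks): {D,G} | {A,N} | {E,J} | {F,H} | {M} | {B} | {L} | {K}.
E and J lie in the same block of the stable partition, so they are equivalent — no string distinguishes them.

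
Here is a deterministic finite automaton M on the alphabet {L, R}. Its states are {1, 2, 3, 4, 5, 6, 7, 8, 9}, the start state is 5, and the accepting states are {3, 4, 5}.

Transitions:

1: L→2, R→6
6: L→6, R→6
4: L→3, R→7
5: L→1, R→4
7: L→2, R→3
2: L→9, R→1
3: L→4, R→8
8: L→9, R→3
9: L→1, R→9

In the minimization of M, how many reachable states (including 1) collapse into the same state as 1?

4

All states are reachable from the start state.
Start with accepting vs non-accepting: {3,4,5} | {1,2,6,7,8,9}.
Refine {3,4,5} on symbol L: members go to different blocks, giving {3,4} and {5}.
Split {1,2,6,7,8,9} by δ(·,R) → {1,2,6,9} and {7,8}.
The partition is now stable with 4 blocks: {3,4} | {1,2,6,9} | {5} | {7,8}.
The equivalence class containing 1 is {1,2,6,9}, of size 4.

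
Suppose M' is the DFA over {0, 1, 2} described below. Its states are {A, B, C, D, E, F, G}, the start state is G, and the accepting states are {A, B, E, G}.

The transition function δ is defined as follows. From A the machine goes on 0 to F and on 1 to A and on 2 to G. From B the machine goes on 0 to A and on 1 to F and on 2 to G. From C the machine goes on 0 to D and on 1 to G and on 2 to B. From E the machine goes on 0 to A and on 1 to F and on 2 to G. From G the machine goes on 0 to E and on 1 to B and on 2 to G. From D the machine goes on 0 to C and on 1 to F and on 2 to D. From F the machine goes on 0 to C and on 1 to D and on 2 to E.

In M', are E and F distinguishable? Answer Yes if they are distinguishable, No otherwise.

Yes

Start with accepting vs non-accepting: {A,B,E,G} | {C,D,F}.
On input 0, block {A,B,E,G} splits into {B,E,G} and {A}.
On input 0, block {B,E,G} splits into {B,E} and {G}.
On input 1, block {C,D,F} splits into {D,F} and {C}.
Refine {D,F} on symbol 2: members go to different blocks, giving {D} and {F}.
Stable partition: {B,E} | {D} | {A} | {G} | {C} | {F} — 6 equivalence classes.
E and F end up in different blocks, so they are distinguishable. For instance, the string 'ε' is accepted from only E.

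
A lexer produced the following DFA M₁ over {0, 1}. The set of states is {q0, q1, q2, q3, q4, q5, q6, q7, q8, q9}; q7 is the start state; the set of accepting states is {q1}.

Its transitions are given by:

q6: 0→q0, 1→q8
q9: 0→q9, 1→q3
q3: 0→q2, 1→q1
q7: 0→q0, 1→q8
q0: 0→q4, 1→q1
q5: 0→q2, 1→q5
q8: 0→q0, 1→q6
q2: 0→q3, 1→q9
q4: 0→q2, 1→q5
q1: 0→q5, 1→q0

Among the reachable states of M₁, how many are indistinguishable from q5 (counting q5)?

2

Start with accepting vs non-accepting: {q1} | {q0,q2,q3,q4,q5,q6,q7,q8,q9}.
Split {q0,q2,q3,q4,q5,q6,q7,q8,q9} by δ(·,1) → {q2,q4,q5,q6,q7,q8,q9} and {q0,q3}.
Split {q2,q4,q5,q6,q7,q8,q9} by δ(·,0) → {q2,q6,q7,q8} and {q4,q5,q9}.
Refine {q2,q6,q7,q8} on symbol 1: members go to different blocks, giving {q6,q7,q8} and {q2}.
On input 0, block {q0,q3} splits into {q0} and {q3}.
On input 0, block {q4,q5,q9} splits into {q4,q5} and {q9}.
Stable partition: {q1} | {q6,q7,q8} | {q0} | {q4,q5} | {q2} | {q3} | {q9} — 7 equivalence classes.
State q5 belongs to the block {q4,q5}, which has 2 states.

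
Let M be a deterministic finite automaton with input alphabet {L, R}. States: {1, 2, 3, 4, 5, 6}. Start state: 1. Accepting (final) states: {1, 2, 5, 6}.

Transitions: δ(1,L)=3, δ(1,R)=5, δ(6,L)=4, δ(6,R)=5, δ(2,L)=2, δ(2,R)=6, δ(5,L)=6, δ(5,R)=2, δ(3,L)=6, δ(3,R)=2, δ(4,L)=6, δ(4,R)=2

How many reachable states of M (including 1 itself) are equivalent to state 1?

All states are reachable from the start state.
P0 = {1,2,5,6} | {3,4}.
Split {1,2,5,6} by δ(·,L) → {1,6} and {2,5}.
On input L, block {2,5} splits into {2} and {5}.
Stable partition: {1,6} | {3,4} | {2} | {5} — 4 equivalence classes.
The equivalence class containing 1 is {1,6}, of size 2.

2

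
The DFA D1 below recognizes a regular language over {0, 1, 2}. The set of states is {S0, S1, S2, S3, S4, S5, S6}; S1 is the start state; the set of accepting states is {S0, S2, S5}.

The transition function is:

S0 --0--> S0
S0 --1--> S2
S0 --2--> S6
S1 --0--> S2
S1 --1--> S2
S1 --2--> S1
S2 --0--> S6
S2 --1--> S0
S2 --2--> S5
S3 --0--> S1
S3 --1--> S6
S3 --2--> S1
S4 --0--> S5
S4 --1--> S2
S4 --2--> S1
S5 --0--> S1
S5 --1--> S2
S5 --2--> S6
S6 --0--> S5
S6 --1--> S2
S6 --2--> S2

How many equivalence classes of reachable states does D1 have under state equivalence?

Reachable states from the start: {S0,S1,S2,S5,S6}. Unreachable: {S3,S4} — drop them.
Initial partition by acceptance: {S0,S2,S5} | {S1,S6}.
On input 0, block {S0,S2,S5} splits into {S2,S5} and {S0}.
On input 1, block {S2,S5} splits into {S2} and {S5}.
Refine {S1,S6} on symbol 0: members go to different blocks, giving {S1} and {S6}.
The partition is now stable with 5 blocks: {S2} | {S1} | {S0} | {S5} | {S6}.

5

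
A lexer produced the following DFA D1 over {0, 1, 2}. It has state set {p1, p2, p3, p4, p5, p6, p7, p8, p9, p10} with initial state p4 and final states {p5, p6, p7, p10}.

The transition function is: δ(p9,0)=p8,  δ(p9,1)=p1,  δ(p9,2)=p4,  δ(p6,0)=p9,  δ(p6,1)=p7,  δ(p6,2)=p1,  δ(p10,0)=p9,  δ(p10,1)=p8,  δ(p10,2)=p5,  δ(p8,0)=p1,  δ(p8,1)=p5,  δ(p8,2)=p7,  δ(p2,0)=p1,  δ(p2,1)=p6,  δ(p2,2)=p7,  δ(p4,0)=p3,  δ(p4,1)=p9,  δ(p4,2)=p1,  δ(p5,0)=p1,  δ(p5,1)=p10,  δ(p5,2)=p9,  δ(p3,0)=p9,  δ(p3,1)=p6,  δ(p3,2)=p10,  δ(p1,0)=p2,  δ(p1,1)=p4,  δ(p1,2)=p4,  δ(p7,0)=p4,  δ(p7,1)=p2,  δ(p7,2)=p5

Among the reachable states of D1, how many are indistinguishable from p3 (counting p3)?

3

Initial partition by acceptance: {p5,p6,p7,p10} | {p1,p2,p3,p4,p8,p9}.
Split {p5,p6,p7,p10} by δ(·,1) → {p5,p6} and {p7,p10}.
Refine {p1,p2,p3,p4,p8,p9} on symbol 1: members go to different blocks, giving {p1,p4,p9} and {p2,p3,p8}.
No further refinement is possible. Final partition (4 blocks): {p5,p6} | {p1,p4,p9} | {p7,p10} | {p2,p3,p8}.
The equivalence class containing p3 is {p2,p3,p8}, of size 3.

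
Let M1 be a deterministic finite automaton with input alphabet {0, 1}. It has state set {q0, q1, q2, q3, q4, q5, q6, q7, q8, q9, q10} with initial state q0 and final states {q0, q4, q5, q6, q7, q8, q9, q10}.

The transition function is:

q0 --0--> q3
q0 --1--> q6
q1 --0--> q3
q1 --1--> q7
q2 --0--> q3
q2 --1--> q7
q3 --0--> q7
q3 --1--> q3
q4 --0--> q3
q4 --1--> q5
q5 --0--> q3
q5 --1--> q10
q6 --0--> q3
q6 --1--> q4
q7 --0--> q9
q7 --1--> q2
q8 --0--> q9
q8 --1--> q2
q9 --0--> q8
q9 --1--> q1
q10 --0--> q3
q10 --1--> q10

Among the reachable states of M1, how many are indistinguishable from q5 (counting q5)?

P0 = {q0,q4,q5,q6,q7,q8,q9,q10} | {q1,q2,q3}.
On input 0, block {q0,q4,q5,q6,q7,q8,q9,q10} splits into {q0,q4,q5,q6,q10} and {q7,q8,q9}.
Split {q1,q2,q3} by δ(·,0) → {q1,q2} and {q3}.
No further refinement is possible. Final partition (4 blocks): {q0,q4,q5,q6,q10} | {q1,q2} | {q7,q8,q9} | {q3}.
State q5 belongs to the block {q0,q4,q5,q6,q10}, which has 5 states.

5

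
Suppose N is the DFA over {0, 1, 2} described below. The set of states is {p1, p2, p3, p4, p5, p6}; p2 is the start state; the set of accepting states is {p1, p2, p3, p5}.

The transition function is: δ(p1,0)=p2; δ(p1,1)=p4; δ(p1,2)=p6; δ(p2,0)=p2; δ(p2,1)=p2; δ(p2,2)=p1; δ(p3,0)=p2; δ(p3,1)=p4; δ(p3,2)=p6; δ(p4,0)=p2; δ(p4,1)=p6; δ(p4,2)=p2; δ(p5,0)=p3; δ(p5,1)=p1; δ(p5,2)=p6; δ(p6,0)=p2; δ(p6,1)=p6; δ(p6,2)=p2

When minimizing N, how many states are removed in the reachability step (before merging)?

BFS from p2 reaches {p1, p2, p4, p6}; the 2 state(s) p3, p5 are never visited.

2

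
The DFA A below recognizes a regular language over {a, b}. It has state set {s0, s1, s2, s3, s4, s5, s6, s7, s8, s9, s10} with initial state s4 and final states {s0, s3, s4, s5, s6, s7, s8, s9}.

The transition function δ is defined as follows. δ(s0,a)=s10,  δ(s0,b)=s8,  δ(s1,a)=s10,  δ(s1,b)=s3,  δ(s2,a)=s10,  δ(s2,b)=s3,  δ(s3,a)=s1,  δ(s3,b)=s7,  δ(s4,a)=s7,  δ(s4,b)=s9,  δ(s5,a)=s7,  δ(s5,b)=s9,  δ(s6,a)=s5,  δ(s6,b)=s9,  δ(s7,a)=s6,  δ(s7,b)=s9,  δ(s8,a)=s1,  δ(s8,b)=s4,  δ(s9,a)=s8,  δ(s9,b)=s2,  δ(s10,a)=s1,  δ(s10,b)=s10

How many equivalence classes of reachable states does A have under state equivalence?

5

States {s0} cannot be reached from the start state, so discard them.
Initial partition by acceptance: {s3,s4,s5,s6,s7,s8,s9} | {s1,s2,s10}.
On input a, block {s3,s4,s5,s6,s7,s8,s9} splits into {s4,s5,s6,s7,s9} and {s3,s8}.
On input a, block {s4,s5,s6,s7,s9} splits into {s4,s5,s6,s7} and {s9}.
Refine {s1,s2,s10} on symbol b: members go to different blocks, giving {s1,s2} and {s10}.
The partition is now stable with 5 blocks: {s4,s5,s6,s7} | {s1,s2} | {s3,s8} | {s9} | {s10}.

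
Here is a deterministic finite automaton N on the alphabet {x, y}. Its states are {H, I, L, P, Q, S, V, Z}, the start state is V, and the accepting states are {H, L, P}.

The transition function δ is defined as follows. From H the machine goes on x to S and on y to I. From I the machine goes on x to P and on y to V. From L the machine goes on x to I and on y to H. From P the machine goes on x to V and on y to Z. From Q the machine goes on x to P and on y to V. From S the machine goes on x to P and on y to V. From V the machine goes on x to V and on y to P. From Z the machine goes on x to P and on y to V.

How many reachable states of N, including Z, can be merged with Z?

1

First remove the unreachable states {H,I,L,Q,S}; 3 states remain.
Start with accepting vs non-accepting: {P} | {V,Z}.
On input x, block {V,Z} splits into {V} and {Z}.
The partition is now stable with 3 blocks: {P} | {V} | {Z}.
The equivalence class containing Z is {Z}, of size 1.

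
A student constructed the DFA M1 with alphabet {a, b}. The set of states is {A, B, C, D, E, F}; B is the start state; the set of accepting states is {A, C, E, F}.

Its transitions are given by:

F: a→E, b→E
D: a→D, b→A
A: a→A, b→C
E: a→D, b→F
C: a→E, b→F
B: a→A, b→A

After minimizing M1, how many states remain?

P0 = {A,C,E,F} | {B,D}.
Split {A,C,E,F} by δ(·,a) → {A,C,F} and {E}.
Split {A,C,F} by δ(·,a) → {C,F} and {A}.
Split {C,F} by δ(·,b) → {C} and {F}.
On input a, block {B,D} splits into {B} and {D}.
No further refinement is possible. Final partition (6 blocks): {C} | {B} | {E} | {A} | {F} | {D}.

6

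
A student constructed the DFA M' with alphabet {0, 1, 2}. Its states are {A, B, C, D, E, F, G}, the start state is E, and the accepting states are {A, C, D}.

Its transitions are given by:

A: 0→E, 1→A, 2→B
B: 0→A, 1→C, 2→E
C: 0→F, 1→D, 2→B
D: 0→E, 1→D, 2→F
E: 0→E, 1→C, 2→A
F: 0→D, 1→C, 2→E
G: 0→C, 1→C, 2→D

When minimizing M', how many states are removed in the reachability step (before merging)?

BFS from E reaches {A, B, C, D, E, F}; the 1 state(s) G are never visited.

1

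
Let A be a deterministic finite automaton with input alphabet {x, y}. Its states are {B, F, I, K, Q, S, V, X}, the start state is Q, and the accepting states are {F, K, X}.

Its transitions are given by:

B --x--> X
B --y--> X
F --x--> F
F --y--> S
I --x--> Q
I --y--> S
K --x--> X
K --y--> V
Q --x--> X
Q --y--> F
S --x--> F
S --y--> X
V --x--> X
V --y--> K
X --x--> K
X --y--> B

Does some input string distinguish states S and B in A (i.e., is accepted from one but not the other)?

Reachable states from the start: {B,F,K,Q,S,V,X}. Unreachable: {I} — drop them.
P0 = {F,K,X} | {B,Q,S,V}.
No further refinement is possible. Final partition (2 blocks): {F,K,X} | {B,Q,S,V}.
S and B lie in the same block of the stable partition, so they are equivalent — no string distinguishes them.

No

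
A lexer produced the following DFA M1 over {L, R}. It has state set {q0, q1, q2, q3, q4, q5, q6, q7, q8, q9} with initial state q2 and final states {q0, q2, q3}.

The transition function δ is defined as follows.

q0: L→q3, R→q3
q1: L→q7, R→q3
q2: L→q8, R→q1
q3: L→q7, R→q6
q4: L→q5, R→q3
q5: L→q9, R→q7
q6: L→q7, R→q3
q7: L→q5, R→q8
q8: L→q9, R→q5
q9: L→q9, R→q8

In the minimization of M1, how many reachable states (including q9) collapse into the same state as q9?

First remove the unreachable states {q0,q4}; 8 states remain.
Initial partition by acceptance: {q2,q3} | {q1,q5,q6,q7,q8,q9}.
Refine {q1,q5,q6,q7,q8,q9} on symbol R: members go to different blocks, giving {q5,q7,q8,q9} and {q1,q6}.
Stable partition: {q2,q3} | {q5,q7,q8,q9} | {q1,q6} — 3 equivalence classes.
The equivalence class containing q9 is {q5,q7,q8,q9}, of size 4.

4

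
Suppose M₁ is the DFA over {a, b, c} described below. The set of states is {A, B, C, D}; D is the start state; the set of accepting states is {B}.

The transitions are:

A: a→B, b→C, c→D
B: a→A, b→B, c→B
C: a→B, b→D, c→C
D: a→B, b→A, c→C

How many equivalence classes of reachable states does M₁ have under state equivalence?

2

Start with accepting vs non-accepting: {B} | {A,C,D}.
No further refinement is possible. Final partition (2 blocks): {B} | {A,C,D}.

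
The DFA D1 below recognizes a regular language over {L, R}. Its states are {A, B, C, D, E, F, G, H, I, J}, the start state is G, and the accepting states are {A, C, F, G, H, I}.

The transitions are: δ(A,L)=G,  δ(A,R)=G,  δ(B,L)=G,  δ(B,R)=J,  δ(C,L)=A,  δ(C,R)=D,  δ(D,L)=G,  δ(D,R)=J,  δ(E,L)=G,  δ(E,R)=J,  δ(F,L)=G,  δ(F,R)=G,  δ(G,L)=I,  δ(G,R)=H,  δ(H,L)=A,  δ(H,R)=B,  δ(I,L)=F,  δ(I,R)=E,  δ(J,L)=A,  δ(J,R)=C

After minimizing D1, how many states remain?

5

Start with accepting vs non-accepting: {A,C,F,G,H,I} | {B,D,E,J}.
Refine {A,C,F,G,H,I} on symbol R: members go to different blocks, giving {A,F,G} and {C,H,I}.
Split {A,F,G} by δ(·,L) → {A,F} and {G}.
Split {B,D,E,J} by δ(·,L) → {B,D,E} and {J}.
The partition is now stable with 5 blocks: {A,F} | {B,D,E} | {C,H,I} | {G} | {J}.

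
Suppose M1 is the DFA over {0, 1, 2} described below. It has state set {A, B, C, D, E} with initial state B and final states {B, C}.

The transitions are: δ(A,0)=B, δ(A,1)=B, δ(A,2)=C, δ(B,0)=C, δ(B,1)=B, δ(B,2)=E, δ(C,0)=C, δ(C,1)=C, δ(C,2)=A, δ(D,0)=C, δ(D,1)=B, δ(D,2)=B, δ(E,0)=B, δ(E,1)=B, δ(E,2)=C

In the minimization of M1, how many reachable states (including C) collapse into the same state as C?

2

Reachable states from the start: {A,B,C,E}. Unreachable: {D} — drop them.
Initial partition by acceptance: {B,C} | {A,E}.
Stable partition: {B,C} | {A,E} — 2 equivalence classes.
The equivalence class containing C is {B,C}, of size 2.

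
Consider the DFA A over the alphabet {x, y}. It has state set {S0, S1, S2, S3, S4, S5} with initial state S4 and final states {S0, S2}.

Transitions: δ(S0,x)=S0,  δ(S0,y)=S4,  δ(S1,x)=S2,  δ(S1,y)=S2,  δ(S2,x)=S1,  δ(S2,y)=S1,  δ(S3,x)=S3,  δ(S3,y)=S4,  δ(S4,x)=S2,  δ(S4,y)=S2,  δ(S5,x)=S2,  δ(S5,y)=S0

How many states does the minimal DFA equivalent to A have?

First remove the unreachable states {S0,S3,S5}; 3 states remain.
Initial partition by acceptance: {S2} | {S1,S4}.
Stable partition: {S2} | {S1,S4} — 2 equivalence classes.

2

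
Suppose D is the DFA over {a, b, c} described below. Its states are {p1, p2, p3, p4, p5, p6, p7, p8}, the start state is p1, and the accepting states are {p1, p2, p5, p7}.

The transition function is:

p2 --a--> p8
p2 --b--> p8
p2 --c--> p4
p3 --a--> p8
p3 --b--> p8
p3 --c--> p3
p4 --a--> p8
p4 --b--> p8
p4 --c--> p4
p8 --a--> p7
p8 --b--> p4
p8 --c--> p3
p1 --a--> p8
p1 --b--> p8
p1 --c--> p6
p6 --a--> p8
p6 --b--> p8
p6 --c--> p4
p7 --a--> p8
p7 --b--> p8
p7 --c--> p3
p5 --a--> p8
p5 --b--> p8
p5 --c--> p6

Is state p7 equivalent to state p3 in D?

No

States {p2,p5} cannot be reached from the start state, so discard them.
P0 = {p1,p7} | {p3,p4,p6,p8}.
On input a, block {p3,p4,p6,p8} splits into {p3,p4,p6} and {p8}.
Stable partition: {p1,p7} | {p3,p4,p6} | {p8} — 3 equivalence classes.
p7 and p3 end up in different blocks, so they are distinguishable. For instance, the string 'ε' is accepted from only p7.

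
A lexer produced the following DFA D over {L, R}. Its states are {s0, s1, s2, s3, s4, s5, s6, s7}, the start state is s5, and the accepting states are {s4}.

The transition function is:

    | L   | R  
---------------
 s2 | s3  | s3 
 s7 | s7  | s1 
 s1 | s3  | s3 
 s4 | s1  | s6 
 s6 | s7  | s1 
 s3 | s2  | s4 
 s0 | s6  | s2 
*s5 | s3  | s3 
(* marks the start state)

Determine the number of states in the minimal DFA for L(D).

States {s0} cannot be reached from the start state, so discard them.
P0 = {s4} | {s1,s2,s3,s5,s6,s7}.
Refine {s1,s2,s3,s5,s6,s7} on symbol R: members go to different blocks, giving {s1,s2,s5,s6,s7} and {s3}.
Split {s1,s2,s5,s6,s7} by δ(·,L) → {s1,s2,s5} and {s6,s7}.
No further refinement is possible. Final partition (4 blocks): {s4} | {s1,s2,s5} | {s3} | {s6,s7}.

4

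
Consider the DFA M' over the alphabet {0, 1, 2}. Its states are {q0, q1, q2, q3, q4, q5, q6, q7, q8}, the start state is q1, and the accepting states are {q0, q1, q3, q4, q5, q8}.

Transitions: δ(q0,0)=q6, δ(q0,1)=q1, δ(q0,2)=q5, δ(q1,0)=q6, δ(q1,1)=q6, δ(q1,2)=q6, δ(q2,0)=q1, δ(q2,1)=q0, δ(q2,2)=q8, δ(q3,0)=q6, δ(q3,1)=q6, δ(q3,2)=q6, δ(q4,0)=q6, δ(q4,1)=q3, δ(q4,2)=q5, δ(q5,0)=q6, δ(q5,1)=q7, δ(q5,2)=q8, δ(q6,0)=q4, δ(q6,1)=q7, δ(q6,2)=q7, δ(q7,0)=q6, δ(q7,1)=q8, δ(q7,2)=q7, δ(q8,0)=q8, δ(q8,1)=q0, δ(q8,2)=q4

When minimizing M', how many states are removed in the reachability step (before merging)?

Starting at q1 and following transitions, the reachable set is {q0, q1, q3, q4, q5, q6, q7, q8}. That leaves q2 unreachable — 1 in total.

1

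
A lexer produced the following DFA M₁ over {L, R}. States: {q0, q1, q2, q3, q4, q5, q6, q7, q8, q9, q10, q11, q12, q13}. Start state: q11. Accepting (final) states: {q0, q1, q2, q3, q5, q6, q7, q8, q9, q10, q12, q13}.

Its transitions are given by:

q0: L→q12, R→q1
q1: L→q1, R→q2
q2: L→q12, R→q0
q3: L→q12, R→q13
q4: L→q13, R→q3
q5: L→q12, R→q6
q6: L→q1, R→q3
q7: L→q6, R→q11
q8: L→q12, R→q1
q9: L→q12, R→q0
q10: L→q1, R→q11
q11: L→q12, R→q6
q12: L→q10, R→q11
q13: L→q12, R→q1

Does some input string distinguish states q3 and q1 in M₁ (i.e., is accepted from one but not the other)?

Yes

States {q4,q5,q7,q8,q9} cannot be reached from the start state, so discard them.
Initial partition by acceptance: {q0,q1,q2,q3,q6,q10,q12,q13} | {q11}.
Split {q0,q1,q2,q3,q6,q10,q12,q13} by δ(·,R) → {q0,q1,q2,q3,q6,q13} and {q10,q12}.
On input L, block {q0,q1,q2,q3,q6,q13} splits into {q0,q2,q3,q13} and {q1,q6}.
Refine {q0,q2,q3,q13} on symbol R: members go to different blocks, giving {q0,q13} and {q2,q3}.
Refine {q10,q12} on symbol L: members go to different blocks, giving {q10} and {q12}.
The partition is now stable with 6 blocks: {q0,q13} | {q11} | {q10} | {q1,q6} | {q2,q3} | {q12}.
q3 and q1 end up in different blocks, so they are distinguishable. For instance, the string 'LR' is accepted from only q1.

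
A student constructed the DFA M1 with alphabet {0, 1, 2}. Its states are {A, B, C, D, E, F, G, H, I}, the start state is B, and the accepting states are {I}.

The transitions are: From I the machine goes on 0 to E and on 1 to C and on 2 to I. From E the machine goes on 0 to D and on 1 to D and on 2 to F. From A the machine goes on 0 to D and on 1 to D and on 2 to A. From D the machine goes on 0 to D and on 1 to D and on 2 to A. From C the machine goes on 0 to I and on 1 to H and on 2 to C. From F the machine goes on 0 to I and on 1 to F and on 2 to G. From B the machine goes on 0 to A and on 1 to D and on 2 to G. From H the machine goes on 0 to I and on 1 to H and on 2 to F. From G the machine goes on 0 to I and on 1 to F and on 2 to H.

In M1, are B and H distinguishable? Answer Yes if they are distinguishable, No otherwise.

Yes

Start with accepting vs non-accepting: {I} | {A,B,C,D,E,F,G,H}.
Refine {A,B,C,D,E,F,G,H} on symbol 0: members go to different blocks, giving {A,B,D,E} and {C,F,G,H}.
Refine {A,B,D,E} on symbol 2: members go to different blocks, giving {A,D} and {B,E}.
The partition is now stable with 4 blocks: {I} | {A,D} | {C,F,G,H} | {B,E}.
B and H end up in different blocks, so they are distinguishable. For instance, the string '0' is accepted from only H.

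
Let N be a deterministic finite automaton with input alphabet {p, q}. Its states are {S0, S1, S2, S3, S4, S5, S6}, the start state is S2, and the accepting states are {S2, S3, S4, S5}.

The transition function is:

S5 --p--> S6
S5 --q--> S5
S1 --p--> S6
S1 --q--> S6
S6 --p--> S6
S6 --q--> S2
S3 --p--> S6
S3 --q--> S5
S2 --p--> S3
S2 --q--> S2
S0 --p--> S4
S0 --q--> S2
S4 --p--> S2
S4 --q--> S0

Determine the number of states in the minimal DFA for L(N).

3

First remove the unreachable states {S0,S1,S4}; 4 states remain.
Initial partition by acceptance: {S2,S3,S5} | {S6}.
Refine {S2,S3,S5} on symbol p: members go to different blocks, giving {S3,S5} and {S2}.
Stable partition: {S3,S5} | {S6} | {S2} — 3 equivalence classes.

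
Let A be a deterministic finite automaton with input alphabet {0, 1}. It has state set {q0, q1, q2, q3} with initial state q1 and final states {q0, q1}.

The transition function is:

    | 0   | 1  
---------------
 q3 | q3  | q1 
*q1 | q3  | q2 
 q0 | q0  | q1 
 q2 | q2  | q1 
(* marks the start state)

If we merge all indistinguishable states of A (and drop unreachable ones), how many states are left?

2

States {q0} cannot be reached from the start state, so discard them.
Initial partition by acceptance: {q1} | {q2,q3}.
No further refinement is possible. Final partition (2 blocks): {q1} | {q2,q3}.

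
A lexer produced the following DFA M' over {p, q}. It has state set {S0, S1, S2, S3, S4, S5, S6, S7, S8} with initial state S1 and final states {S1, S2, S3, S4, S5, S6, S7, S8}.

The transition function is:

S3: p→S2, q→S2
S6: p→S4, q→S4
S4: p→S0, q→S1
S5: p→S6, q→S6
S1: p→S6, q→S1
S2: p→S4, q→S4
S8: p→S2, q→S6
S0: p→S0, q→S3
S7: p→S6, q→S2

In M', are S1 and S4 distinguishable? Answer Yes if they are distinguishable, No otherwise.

Yes

First remove the unreachable states {S5,S7,S8}; 6 states remain.
Initial partition by acceptance: {S1,S2,S3,S4,S6} | {S0}.
On input p, block {S1,S2,S3,S4,S6} splits into {S1,S2,S3,S6} and {S4}.
Split {S1,S2,S3,S6} by δ(·,p) → {S1,S3} and {S2,S6}.
On input q, block {S1,S3} splits into {S1} and {S3}.
The partition is now stable with 5 blocks: {S1} | {S0} | {S4} | {S2,S6} | {S3}.
S1 and S4 end up in different blocks, so they are distinguishable. For instance, the string 'p' is accepted from only S1.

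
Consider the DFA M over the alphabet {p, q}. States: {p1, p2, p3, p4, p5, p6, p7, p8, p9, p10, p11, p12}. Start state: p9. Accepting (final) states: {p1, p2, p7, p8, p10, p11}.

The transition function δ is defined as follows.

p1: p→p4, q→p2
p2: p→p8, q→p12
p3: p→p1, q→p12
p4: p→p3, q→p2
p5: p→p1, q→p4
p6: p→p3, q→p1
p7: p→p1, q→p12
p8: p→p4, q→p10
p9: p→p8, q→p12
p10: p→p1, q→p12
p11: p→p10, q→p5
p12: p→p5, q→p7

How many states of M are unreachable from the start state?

2

No path from p9 leads to p6, p11; the other 10 states are all reachable.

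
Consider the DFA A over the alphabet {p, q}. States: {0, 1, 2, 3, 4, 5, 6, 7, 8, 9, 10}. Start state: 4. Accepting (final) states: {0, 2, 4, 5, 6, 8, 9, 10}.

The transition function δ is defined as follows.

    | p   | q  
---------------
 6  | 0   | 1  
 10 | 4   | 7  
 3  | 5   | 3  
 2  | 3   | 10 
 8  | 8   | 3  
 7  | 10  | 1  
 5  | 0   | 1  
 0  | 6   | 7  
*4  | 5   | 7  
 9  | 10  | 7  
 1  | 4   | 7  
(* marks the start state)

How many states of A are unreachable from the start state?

No path from 4 leads to 2, 3, 8, 9; the other 7 states are all reachable.

4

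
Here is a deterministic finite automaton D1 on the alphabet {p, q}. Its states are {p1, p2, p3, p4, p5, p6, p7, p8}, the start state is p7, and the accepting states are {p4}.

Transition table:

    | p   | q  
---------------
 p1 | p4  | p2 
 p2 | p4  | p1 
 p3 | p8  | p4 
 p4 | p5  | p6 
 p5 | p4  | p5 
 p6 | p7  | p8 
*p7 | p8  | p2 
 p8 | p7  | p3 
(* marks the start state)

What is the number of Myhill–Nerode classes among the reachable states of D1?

Start with accepting vs non-accepting: {p4} | {p1,p2,p3,p5,p6,p7,p8}.
Refine {p1,p2,p3,p5,p6,p7,p8} on symbol p: members go to different blocks, giving {p3,p6,p7,p8} and {p1,p2,p5}.
Refine {p3,p6,p7,p8} on symbol q: members go to different blocks, giving {p6,p8} and {p3} and {p7}.
Refine {p6,p8} on symbol q: members go to different blocks, giving {p6} and {p8}.
The partition is now stable with 6 blocks: {p4} | {p6} | {p1,p2,p5} | {p3} | {p7} | {p8}.

6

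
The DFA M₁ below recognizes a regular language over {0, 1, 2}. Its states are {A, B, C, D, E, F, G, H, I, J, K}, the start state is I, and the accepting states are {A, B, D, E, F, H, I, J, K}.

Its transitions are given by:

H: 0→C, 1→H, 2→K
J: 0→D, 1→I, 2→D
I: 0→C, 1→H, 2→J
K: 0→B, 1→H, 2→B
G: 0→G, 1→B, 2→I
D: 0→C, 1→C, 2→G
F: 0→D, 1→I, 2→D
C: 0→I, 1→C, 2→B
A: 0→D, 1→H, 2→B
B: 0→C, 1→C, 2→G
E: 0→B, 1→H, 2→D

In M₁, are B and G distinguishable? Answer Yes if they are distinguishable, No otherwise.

Reachable states from the start: {B,C,D,G,H,I,J,K}. Unreachable: {A,E,F} — drop them.
P0 = {B,D,H,I,J,K} | {C,G}.
Split {B,D,H,I,J,K} by δ(·,0) → {B,D,H,I} and {J,K}.
On input 1, block {B,D,H,I} splits into {B,D} and {H,I}.
Split {C,G} by δ(·,0) → {C} and {G}.
No further refinement is possible. Final partition (5 blocks): {B,D} | {C} | {J,K} | {H,I} | {G}.
B and G end up in different blocks, so they are distinguishable. For instance, the string 'ε' is accepted from only B.

Yes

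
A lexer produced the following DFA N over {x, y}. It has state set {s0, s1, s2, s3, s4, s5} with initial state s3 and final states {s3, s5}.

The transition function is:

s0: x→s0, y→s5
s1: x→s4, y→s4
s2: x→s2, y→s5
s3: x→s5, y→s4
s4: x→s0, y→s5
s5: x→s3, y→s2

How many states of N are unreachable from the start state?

BFS from s3 reaches {s0, s2, s3, s4, s5}; the 1 state(s) s1 are never visited.

1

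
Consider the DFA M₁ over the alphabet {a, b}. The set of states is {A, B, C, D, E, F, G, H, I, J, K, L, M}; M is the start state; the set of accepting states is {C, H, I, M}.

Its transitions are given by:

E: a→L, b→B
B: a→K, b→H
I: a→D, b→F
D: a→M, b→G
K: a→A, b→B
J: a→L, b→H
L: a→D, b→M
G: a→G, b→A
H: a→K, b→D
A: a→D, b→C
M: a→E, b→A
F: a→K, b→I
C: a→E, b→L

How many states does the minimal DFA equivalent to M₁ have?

7

First remove the unreachable states {F,I,J}; 10 states remain.
Initial partition by acceptance: {C,H,M} | {A,B,D,E,G,K,L}.
Refine {A,B,D,E,G,K,L} on symbol a: members go to different blocks, giving {A,B,E,G,K,L} and {D}.
Split {C,H,M} by δ(·,b) → {C,M} and {H}.
On input a, block {A,B,E,G,K,L} splits into {B,E,G,K} and {A,L}.
Refine {B,E,G,K} on symbol a: members go to different blocks, giving {B,G} and {E,K}.
On input a, block {B,G} splits into {B} and {G}.
The partition is now stable with 7 blocks: {C,M} | {B} | {D} | {H} | {A,L} | {E,K} | {G}.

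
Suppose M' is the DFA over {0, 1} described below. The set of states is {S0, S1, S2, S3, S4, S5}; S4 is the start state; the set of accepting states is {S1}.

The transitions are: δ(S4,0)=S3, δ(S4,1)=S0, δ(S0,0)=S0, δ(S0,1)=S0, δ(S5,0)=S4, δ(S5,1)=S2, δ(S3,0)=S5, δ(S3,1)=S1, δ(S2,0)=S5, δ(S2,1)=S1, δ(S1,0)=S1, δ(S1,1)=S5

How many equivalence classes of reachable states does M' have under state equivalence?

Every state is reachable, so we keep all 6.
Start with accepting vs non-accepting: {S1} | {S0,S2,S3,S4,S5}.
Refine {S0,S2,S3,S4,S5} on symbol 1: members go to different blocks, giving {S0,S4,S5} and {S2,S3}.
On input 0, block {S0,S4,S5} splits into {S0,S5} and {S4}.
On input 0, block {S0,S5} splits into {S0} and {S5}.
Stable partition: {S1} | {S0} | {S2,S3} | {S4} | {S5} — 5 equivalence classes.

5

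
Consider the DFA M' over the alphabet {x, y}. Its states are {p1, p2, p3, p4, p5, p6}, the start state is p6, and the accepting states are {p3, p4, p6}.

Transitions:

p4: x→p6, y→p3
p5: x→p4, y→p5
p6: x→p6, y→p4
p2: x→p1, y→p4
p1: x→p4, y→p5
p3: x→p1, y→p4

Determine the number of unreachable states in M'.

No path from p6 leads to p2; the other 5 states are all reachable.

1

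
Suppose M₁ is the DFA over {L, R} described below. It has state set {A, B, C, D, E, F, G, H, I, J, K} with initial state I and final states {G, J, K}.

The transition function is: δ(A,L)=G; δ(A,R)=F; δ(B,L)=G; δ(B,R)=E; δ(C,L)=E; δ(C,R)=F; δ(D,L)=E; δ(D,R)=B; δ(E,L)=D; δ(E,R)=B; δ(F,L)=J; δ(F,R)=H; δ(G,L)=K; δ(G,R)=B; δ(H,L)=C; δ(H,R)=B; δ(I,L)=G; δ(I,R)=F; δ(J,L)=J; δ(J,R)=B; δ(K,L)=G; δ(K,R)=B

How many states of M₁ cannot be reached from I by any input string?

BFS from I reaches {B, C, D, E, F, G, H, I, J, K}; the 1 state(s) A are never visited.

1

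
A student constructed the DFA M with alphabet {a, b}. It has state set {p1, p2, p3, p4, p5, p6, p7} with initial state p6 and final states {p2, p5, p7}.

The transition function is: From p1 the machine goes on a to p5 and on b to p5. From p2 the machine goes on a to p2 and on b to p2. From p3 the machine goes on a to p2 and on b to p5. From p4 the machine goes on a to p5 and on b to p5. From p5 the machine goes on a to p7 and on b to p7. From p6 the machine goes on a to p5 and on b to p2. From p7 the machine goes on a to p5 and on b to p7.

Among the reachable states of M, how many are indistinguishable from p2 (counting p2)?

3

First remove the unreachable states {p1,p3,p4}; 4 states remain.
P0 = {p2,p5,p7} | {p6}.
No further refinement is possible. Final partition (2 blocks): {p2,p5,p7} | {p6}.
State p2 belongs to the block {p2,p5,p7}, which has 3 states.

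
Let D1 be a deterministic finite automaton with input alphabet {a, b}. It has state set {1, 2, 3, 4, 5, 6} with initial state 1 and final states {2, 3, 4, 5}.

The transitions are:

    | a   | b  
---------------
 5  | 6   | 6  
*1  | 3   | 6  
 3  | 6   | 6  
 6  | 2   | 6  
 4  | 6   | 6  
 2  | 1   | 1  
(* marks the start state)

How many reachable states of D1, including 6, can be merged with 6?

States {4,5} cannot be reached from the start state, so discard them.
Start with accepting vs non-accepting: {2,3} | {1,6}.
Stable partition: {2,3} | {1,6} — 2 equivalence classes.
State 6 belongs to the block {1,6}, which has 2 states.

2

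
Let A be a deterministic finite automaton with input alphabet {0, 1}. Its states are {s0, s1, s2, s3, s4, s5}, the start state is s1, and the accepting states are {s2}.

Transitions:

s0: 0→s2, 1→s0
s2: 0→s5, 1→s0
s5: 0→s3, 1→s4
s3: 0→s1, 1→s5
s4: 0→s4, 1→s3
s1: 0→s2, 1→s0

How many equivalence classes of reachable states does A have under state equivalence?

5

Initial partition by acceptance: {s2} | {s0,s1,s3,s4,s5}.
Refine {s0,s1,s3,s4,s5} on symbol 0: members go to different blocks, giving {s3,s4,s5} and {s0,s1}.
On input 0, block {s3,s4,s5} splits into {s4,s5} and {s3}.
Split {s4,s5} by δ(·,0) → {s4} and {s5}.
No further refinement is possible. Final partition (5 blocks): {s2} | {s4} | {s0,s1} | {s3} | {s5}.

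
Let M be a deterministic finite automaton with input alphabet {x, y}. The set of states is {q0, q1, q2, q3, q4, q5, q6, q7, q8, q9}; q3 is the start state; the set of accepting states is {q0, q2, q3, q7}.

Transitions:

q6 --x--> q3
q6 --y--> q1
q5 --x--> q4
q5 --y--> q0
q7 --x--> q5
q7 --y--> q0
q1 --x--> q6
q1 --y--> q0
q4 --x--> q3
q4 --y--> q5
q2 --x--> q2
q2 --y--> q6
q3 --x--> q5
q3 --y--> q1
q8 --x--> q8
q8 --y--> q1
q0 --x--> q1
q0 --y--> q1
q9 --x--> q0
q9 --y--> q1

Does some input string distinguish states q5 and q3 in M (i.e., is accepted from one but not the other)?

Yes

First remove the unreachable states {q2,q7,q8,q9}; 6 states remain.
P0 = {q0,q3} | {q1,q4,q5,q6}.
Split {q1,q4,q5,q6} by δ(·,x) → {q1,q5} and {q4,q6}.
No further refinement is possible. Final partition (3 blocks): {q0,q3} | {q1,q5} | {q4,q6}.
q5 and q3 end up in different blocks, so they are distinguishable. For instance, the string 'ε' is accepted from only q3.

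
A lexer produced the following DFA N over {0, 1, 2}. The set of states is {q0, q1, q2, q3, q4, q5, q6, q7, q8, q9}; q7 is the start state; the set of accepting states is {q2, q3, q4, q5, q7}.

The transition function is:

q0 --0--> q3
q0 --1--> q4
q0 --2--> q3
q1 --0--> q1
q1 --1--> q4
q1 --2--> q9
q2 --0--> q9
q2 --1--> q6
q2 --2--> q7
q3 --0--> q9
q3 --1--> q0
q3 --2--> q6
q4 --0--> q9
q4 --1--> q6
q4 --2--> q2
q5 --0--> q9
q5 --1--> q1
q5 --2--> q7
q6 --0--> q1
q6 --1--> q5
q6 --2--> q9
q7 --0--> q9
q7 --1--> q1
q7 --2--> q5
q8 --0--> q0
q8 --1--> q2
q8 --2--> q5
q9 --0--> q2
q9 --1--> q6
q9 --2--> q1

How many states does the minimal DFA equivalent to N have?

First remove the unreachable states {q0,q3,q8}; 7 states remain.
Start with accepting vs non-accepting: {q2,q4,q5,q7} | {q1,q6,q9}.
Refine {q1,q6,q9} on symbol 0: members go to different blocks, giving {q1,q6} and {q9}.
The partition is now stable with 3 blocks: {q2,q4,q5,q7} | {q1,q6} | {q9}.

3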